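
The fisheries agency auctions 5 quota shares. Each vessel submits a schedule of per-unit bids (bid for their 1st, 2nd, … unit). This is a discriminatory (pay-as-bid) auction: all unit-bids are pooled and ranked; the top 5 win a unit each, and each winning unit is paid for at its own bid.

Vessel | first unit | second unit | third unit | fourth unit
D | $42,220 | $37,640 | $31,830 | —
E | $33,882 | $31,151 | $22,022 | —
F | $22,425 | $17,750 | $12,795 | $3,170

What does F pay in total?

Pooled unit-bids ranked (top 5): 42,220 (D-1), 37,640 (D-2), 33,882 (E-1), 31,830 (D-3), 31,151 (E-2)
Next rejected bid: $22,425 (not a price — pay-as-bid).
F wins no units.

F pays $0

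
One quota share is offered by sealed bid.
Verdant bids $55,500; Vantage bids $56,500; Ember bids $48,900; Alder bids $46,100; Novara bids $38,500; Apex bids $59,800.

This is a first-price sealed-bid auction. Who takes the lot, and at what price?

First-price sealed-bid auction: the highest bidder wins and pays their own bid.
Bids ranked: 59,800 (Apex) > 56,500 (Vantage) > 55,500 (Verdant) > 48,900 (Ember) > 46,100 (Alder) > 38,500 (Novara)
Apex is highest → pays own bid, $59,800.

Apex pays $59,800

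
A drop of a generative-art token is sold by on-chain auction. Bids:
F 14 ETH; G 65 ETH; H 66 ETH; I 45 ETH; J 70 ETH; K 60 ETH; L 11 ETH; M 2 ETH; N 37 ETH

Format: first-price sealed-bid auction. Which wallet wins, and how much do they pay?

J pays 70 ETH

Bids ranked: 70 (J) > 66 (H) > 65 (G) > 60 (K) > 45 (I) > 37 (N) > …
First-price: J pays what they bid, 70 ETH.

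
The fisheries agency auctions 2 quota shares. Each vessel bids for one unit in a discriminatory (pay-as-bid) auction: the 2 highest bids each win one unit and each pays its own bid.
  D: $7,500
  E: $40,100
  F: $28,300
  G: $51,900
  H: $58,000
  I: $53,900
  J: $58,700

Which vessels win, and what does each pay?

Bids ranked high→low: 58,700 (J), 58,000 (H), 53,900 (I), 51,900 (G), …
The 2 highest are J, H.
Each winner pays its own bid: J $58,700, H $58,000.

J $58,700, H $58,000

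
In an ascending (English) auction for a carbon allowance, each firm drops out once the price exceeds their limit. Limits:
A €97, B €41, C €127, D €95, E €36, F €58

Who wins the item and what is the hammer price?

C wins at €97

Limits in order: 127 (C) > 97 (A) > 95 (D) > 58 (F) > 41 (B) > 36 (E)
Once the price passes €97, only C is left; the hammer falls at A's limit of €97.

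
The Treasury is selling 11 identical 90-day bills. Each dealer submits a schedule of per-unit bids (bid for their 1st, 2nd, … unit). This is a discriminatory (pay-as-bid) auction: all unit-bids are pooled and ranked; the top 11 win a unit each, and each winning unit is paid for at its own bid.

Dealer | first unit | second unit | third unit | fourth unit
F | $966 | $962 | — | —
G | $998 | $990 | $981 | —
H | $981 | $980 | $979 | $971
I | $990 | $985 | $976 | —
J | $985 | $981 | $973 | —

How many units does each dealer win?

G 3, H 3, I 3, J 2

Merging the schedules and taking the best 11: 998 (G-1), 990 (G-2), 990 (I-1), 985 (I-2), 985 (J-1), 981 (G-3), 981 (H-1), 981 (J-2), 980 (H-2), 979 (H-3), 976 (I-3)
Next rejected bid: $973 (not a price — pay-as-bid).
Allocation: G 3, H 3, I 3, J 2.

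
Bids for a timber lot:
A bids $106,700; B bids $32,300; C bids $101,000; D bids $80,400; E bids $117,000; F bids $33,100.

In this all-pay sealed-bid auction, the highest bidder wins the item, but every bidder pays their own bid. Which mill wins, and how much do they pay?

E pays $117,000

Rule: the highest bidder wins the item, but every bidder pays their own bid.
Bids in order: 117,000 (E) > 106,700 (A) > 101,000 (C) > 80,400 (D) > 33,100 (F) > 32,300 (B)
E wins with the top bid; all bids are sunk regardless.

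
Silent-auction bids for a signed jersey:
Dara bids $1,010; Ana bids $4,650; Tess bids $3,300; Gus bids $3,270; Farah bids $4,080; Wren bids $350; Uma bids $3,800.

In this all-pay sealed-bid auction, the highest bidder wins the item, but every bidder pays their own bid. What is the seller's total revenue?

All-pay sealed-bid auction: the highest bidder wins the item, but every bidder pays their own bid.
Sorting bids: 4,650 (Ana) > 4,080 (Farah) > 3,800 (Uma) > 3,300 (Tess) > 3,270 (Gus) > 1,010 (Dara) > …
Every bidder forfeits their bid regardless of winning.
Revenue = 1,010 + 4,650 + 3,300 + 3,270 + 4,080 + 350 + 3,800 = $20,460.

Total revenue: $20,460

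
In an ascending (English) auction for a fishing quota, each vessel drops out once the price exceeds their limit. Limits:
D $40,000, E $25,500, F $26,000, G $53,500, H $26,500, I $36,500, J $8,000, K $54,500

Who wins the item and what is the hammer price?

K wins at $53,500

Rule: the price rises until one bidder remains; the winner pays the price at which the last rival dropped out.
Limits ranked: 54,500 (K) > 53,500 (G) > 40,000 (D) > 36,500 (I) > 26,500 (H) > 26,000 (F) > …
Bidding ends when G exits at $53,500; K takes it.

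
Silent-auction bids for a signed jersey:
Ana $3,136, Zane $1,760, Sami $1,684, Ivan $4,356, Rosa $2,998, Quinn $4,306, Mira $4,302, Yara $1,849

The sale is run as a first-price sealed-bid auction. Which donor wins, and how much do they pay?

Sorting bids: 4,356 (Ivan) > 4,306 (Quinn) > 4,302 (Mira) > 3,136 (Ana) > 2,998 (Rosa) > 1,849 (Yara) > …
Ivan is highest → pays own bid, $4,356.

Ivan pays $4,356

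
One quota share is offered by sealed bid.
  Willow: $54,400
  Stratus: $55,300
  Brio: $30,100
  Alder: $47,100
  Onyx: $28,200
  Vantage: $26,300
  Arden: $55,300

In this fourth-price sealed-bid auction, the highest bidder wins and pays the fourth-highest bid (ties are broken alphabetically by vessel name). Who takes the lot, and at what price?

Bids ranked: 55,300 (Arden) > 55,300 (Stratus) > 54,400 (Willow) > 47,100 (Alder) > 30,100 (Brio) > 28,200 (Onyx) > …
Arden and Stratus tie at $55,300; tie-break gives it to Arden.
Arden wins; payment is bid #4 in the ranking = $47,100.

Arden pays $47,100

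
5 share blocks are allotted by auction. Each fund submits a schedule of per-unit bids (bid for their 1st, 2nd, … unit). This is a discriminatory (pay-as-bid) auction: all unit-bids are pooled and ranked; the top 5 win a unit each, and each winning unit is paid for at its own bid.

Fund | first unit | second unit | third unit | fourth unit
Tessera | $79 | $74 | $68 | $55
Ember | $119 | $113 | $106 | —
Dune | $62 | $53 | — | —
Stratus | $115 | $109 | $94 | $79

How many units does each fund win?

Ember 3, Stratus 2

Pooled unit-bids ranked (top 5): 119 (Ember-1), 115 (Stratus-1), 113 (Ember-2), 109 (Stratus-2), 106 (Ember-3)
Next rejected bid: $94 (not a price — pay-as-bid).
Allocation: Ember 3, Stratus 2.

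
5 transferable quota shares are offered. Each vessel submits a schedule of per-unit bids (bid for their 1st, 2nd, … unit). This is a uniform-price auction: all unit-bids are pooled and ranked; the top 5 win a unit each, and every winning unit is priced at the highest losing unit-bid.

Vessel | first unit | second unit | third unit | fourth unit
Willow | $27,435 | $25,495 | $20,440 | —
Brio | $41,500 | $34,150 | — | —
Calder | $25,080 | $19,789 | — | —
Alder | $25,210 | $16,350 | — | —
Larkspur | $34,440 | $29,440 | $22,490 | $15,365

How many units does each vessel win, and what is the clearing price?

All unit-bids, highest first — top 5: 41,500 (Brio-1), 34,440 (Larkspur-1), 34,150 (Brio-2), 29,440 (Larkspur-2), 27,435 (Willow-1)
Highest rejected unit-bid = $25,495.
Allocation: Brio 2, Larkspur 2, Willow 1.

Brio 2, Larkspur 2, Willow 1; clearing price $25,495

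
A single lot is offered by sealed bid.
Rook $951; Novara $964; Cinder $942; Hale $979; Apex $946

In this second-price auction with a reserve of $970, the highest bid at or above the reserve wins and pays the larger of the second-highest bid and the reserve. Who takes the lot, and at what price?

Hale pays $970

Bids ranked: 979 (Hale) > 964 (Novara) > 951 (Rook) > 946 (Apex) > 942 (Cinder)
Highest eligible bid: Hale at $979.
max(second-highest $964, reserve $970) = $970.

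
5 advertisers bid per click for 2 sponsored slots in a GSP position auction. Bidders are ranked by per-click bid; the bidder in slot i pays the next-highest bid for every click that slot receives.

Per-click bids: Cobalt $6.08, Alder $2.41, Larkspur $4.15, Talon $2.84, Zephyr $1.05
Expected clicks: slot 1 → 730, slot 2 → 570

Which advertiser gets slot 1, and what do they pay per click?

Per-click bids in order: $6.08 (Cobalt) > $4.15 (Larkspur) > $2.84 (Talon) > …
Slot 1 goes to the first-ranked bidder, Cobalt, who pays the next bid down: $4.15/click.

Cobalt; $4.15 per click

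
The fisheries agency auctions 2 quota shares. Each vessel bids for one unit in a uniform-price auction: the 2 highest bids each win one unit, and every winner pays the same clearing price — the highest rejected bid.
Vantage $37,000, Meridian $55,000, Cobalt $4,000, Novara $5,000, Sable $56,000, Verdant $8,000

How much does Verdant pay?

Verdant pays $0

Ordering the bids: 56,000 (Sable), 55,000 (Meridian), 37,000 (Vantage), 8,000 (Verdant), …
Top 2: Sable, Meridian.
Clearing price = highest rejected bid = $37,000.
Verdant does not win → pays $0.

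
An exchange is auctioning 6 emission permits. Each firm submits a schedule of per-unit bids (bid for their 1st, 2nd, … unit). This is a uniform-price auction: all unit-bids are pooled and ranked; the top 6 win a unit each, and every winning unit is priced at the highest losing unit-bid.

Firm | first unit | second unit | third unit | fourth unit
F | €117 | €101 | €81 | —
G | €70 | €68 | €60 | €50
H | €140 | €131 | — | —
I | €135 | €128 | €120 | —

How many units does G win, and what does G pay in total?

G: 0 units, pays €0

Pooled unit-bids ranked (top 6): 140 (H-1), 135 (I-1), 131 (H-2), 128 (I-2), 120 (I-3), 117 (F-1)
First bid not allocated: €101.
G wins 0 unit(s) at €101 each.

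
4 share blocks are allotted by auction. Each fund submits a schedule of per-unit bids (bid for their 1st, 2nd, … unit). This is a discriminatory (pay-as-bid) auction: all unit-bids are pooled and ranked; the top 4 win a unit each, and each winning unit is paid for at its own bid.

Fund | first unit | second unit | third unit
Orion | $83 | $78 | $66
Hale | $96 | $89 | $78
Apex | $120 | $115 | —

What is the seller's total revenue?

Merging the schedules and taking the best 4: 120 (Apex-1), 115 (Apex-2), 96 (Hale-1), 89 (Hale-2)
Next rejected bid: $83 (not a price — pay-as-bid).
Each winning unit pays its own bid.
Revenue = 120 + 115 + 96 + 89 = $420.

Total revenue: $420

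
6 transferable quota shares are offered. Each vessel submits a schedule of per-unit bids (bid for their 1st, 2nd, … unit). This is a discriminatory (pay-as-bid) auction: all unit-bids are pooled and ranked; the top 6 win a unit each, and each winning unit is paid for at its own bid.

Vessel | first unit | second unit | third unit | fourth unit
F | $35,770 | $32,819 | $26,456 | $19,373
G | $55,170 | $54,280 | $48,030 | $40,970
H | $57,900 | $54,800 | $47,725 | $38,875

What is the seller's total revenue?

Total revenue: $317,905

Pooled unit-bids ranked (top 6): 57,900 (H-1), 55,170 (G-1), 54,800 (H-2), 54,280 (G-2), 48,030 (G-3), 47,725 (H-3)
Next rejected bid: $40,970 (not a price — pay-as-bid).
Each winning unit pays its own bid.
Revenue = 57,900 + 55,170 + 54,800 + 54,280 + 48,030 + 47,725 = $317,905.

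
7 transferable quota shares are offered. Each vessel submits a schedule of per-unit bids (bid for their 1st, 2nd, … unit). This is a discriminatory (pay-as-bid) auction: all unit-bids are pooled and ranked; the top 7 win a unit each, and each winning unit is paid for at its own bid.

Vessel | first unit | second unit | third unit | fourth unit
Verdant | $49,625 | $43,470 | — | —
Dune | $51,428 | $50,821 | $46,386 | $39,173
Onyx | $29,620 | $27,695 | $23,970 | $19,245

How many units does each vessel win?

Pooled unit-bids ranked (top 7): 51,428 (Dune-1), 50,821 (Dune-2), 49,625 (Verdant-1), 46,386 (Dune-3), 43,470 (Verdant-2), 39,173 (Dune-4), 29,620 (Onyx-1)
Next rejected bid: $27,695 (not a price — pay-as-bid).
Allocation: Dune 4, Onyx 1, Verdant 2.

Dune 4, Onyx 1, Verdant 2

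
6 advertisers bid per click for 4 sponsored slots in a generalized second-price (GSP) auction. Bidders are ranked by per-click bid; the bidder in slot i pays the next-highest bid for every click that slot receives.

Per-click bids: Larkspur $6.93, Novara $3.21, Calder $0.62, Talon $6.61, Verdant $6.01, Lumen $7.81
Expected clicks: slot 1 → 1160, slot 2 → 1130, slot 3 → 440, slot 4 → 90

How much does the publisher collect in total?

Total revenue: $18441.40

Per-click bids in order: $7.81 (Lumen) > $6.93 (Larkspur) > $6.61 (Talon) > $6.01 (Verdant) > $3.21 (Novara) > …
Slot 1: Lumen pays $6.93 × 1160 = $8038.80
Slot 2: Larkspur pays $6.61 × 1130 = $7469.30
Slot 3: Talon pays $6.01 × 440 = $2644.40
Slot 4: Verdant pays $3.21 × 90 = $288.90
Total = $18441.40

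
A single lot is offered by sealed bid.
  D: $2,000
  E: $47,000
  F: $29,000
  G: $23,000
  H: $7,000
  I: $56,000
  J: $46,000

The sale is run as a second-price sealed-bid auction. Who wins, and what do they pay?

Sorting bids: 56,000 (I) > 47,000 (E) > 46,000 (J) > 29,000 (F) > 23,000 (G) > 7,000 (H) > …
I is highest; pays the second-highest bid, $47,000.

I pays $47,000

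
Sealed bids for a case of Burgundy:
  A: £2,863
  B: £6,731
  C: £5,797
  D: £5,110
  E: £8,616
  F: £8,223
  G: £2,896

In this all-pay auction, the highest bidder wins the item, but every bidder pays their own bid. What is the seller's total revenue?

Sorting bids: 8,616 (E) > 8,223 (F) > 6,731 (B) > 5,797 (C) > 5,110 (D) > 2,896 (G) > …
E wins with the top bid; all bids are sunk regardless.
Every bidder forfeits their bid regardless of winning.
Revenue = 2,863 + 6,731 + 5,797 + 5,110 + 8,616 + 8,223 + 2,896 = £40,236.

Total revenue: £40,236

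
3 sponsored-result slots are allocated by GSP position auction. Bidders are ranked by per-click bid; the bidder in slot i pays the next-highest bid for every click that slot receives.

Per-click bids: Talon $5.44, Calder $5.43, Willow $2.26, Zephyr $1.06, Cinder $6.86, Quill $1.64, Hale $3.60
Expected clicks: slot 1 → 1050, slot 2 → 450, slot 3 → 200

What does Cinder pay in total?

Per-click bids in order: $6.86 (Cinder) > $5.44 (Talon) > $5.43 (Calder) > $3.60 (Hale) > …
Cinder holds slot 1 → pays next bid $5.44 × 1050 clicks = $5712.00.

Cinder pays $5712.00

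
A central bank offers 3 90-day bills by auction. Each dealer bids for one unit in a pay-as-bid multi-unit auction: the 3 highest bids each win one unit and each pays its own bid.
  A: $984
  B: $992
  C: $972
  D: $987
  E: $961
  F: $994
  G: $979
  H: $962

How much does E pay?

Bids ranked high→low: 994 (F), 992 (B), 987 (D), 984 (A), 979 (G), …
Top 3: F, B, D.
E does not win → $0.

E pays $0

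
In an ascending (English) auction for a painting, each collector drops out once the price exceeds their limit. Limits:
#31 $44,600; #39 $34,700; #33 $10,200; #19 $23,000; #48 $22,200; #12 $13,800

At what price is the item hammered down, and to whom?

#31 wins at $34,700

Limits in order: 44,600 (#31) > 34,700 (#39) > 23,000 (#19) > 22,200 (#48) > 13,800 (#12) > 10,200 (#33)
Once the price passes $34,700, only #31 is left; the hammer falls at #39's limit of $34,700.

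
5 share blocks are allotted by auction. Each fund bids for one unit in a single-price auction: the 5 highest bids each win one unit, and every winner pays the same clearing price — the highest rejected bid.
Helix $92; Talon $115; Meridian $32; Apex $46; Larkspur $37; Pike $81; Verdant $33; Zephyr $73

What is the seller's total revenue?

Total revenue: $185

Sorting: 115 (Talon), 92 (Helix), 81 (Pike), 73 (Zephyr), 46 (Apex), 37 (Larkspur), 33 (Verdant), …
Winners (5 units): Talon, Helix, Pike, Zephyr, Apex.
Highest unsuccessful bid: $37 → clearing price.
Total revenue = 5 × $37 = $185.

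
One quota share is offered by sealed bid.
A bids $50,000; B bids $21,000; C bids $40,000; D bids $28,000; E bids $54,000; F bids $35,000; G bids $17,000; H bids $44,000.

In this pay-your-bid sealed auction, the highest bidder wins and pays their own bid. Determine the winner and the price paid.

E pays $54,000

Pay-your-bid sealed auction: the highest bidder wins and pays their own bid.
Bids ranked: 54,000 (E) > 50,000 (A) > 44,000 (H) > 40,000 (C) > 35,000 (F) > 28,000 (D) > …
E has the highest bid and pays exactly that: $54,000.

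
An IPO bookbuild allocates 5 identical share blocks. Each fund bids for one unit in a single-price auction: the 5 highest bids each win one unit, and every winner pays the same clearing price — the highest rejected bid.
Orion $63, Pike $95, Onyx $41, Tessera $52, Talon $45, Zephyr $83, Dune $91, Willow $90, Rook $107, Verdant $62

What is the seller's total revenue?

Bids ranked high→low: 107 (Rook), 95 (Pike), 91 (Dune), 90 (Willow), 83 (Zephyr), 63 (Orion), 62 (Verdant), …
The 5 highest are Rook, Pike, Dune, Willow, Zephyr.
Highest unsuccessful bid: $63 → clearing price.
Total revenue = 5 × $63 = $315.

Total revenue: $315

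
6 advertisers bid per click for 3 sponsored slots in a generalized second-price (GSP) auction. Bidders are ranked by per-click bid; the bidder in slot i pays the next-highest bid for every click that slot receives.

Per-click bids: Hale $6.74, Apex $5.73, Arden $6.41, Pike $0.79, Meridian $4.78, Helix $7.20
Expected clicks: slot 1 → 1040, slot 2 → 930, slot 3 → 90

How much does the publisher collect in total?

Sorting advertisers: $7.20 (Helix) > $6.74 (Hale) > $6.41 (Arden) > $5.73 (Apex) > …
Slot 1: Helix pays $6.74 × 1040 = $7009.60
Slot 2: Hale pays $6.41 × 930 = $5961.30
Slot 3: Arden pays $5.73 × 90 = $515.70
Total = $13486.60

Total revenue: $13486.60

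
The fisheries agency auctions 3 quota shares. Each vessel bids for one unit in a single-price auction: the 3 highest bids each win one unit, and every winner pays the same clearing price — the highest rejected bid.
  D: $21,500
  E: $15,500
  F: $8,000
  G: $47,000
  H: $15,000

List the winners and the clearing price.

Sorting: 47,000 (G), 21,500 (D), 15,500 (E), 15,000 (H), 8,000 (F)
Winners (3 units): G, D, E.
Highest unsuccessful bid: $15,000 → clearing price.

G, D, E; each pays $15,000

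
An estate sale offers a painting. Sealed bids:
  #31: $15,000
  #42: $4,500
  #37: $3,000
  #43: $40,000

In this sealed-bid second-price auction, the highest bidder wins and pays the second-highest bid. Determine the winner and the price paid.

Bids in order: 40,000 (#43) > 15,000 (#31) > 4,500 (#42) > 3,000 (#37)
Second-price: #43 pays #31's bid of $15,000.

#43 pays $15,000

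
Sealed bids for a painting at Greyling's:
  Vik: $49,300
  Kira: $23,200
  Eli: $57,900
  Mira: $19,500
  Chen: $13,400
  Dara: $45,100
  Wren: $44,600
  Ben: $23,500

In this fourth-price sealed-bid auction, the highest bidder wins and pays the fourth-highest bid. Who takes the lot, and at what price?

Rule: the highest bidder wins and pays the fourth-highest bid.
Sorting bids: 57,900 (Eli) > 49,300 (Vik) > 45,100 (Dara) > 44,600 (Wren) > 23,500 (Ben) > 23,200 (Kira) > …
Eli is highest; pays the fourth-highest bid, $44,600.

Eli pays $44,600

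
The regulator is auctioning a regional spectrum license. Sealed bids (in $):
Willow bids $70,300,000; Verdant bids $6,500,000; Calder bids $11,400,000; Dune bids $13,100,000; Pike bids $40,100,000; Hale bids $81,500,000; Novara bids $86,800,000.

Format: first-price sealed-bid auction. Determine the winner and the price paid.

Novara pays $86,800,000

Sorting bids: 86,800,000 (Novara) > 81,500,000 (Hale) > 70,300,000 (Willow) > 40,100,000 (Pike) > 13,100,000 (Dune) > 11,400,000 (Calder) > …
First-price: Novara pays what they bid, $86,800,000.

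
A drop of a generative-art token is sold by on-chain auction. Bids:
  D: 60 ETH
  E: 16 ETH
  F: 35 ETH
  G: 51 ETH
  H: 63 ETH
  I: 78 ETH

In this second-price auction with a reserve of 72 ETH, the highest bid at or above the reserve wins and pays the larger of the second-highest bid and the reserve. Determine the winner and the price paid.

Rule: the highest bid at or above the reserve wins and pays the larger of the second-highest bid and the reserve.
Bids in order: 78 (I) > 63 (H) > 60 (D) > 51 (G) > 35 (F) > 16 (E)
Highest eligible bid: I at 78 ETH.
max(second-highest 63 ETH, reserve 72 ETH) = 72 ETH.

I pays 72 ETH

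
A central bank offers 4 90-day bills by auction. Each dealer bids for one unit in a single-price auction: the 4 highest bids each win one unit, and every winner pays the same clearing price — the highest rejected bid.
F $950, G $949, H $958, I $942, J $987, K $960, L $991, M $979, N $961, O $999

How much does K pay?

K pays $0

Ordering the bids: 999 (O), 991 (L), 987 (J), 979 (M), 961 (N), 960 (K), …
Winners (4 units): O, L, J, M.
Highest unsuccessful bid: $961 → clearing price.
K does not win → pays $0.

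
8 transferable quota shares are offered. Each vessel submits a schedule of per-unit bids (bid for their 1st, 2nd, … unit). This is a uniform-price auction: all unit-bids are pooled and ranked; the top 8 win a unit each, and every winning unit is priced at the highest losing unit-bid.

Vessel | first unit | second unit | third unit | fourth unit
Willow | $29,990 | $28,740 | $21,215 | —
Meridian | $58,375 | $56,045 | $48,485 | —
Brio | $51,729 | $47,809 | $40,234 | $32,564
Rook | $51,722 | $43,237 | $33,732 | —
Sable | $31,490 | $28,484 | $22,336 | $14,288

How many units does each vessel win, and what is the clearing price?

Brio 3, Meridian 3, Rook 2; clearing price $33,732

Merging the schedules and taking the best 8: 58,375 (Meridian-1), 56,045 (Meridian-2), 51,729 (Brio-1), 51,722 (Rook-1), 48,485 (Meridian-3), 47,809 (Brio-2), 43,237 (Rook-2), 40,234 (Brio-3)
First bid not allocated: $33,732.
Allocation: Brio 3, Meridian 3, Rook 2.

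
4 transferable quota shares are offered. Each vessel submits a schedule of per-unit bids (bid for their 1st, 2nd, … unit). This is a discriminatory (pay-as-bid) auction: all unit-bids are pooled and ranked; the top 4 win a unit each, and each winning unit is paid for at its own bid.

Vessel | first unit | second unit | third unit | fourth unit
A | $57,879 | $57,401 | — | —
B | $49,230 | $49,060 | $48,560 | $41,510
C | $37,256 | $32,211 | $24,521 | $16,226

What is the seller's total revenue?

Pooled unit-bids ranked (top 4): 57,879 (A-1), 57,401 (A-2), 49,230 (B-1), 49,060 (B-2)
Next rejected bid: $48,560 (not a price — pay-as-bid).
Each winning unit pays its own bid.
Revenue = 57,879 + 57,401 + 49,230 + 49,060 = $213,570.

Total revenue: $213,570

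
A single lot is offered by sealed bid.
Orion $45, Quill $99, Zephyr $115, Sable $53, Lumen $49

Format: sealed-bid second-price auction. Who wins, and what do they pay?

Bids in order: 115 (Zephyr) > 99 (Quill) > 53 (Sable) > 49 (Lumen) > 45 (Orion)
Zephyr is highest; pays the second-highest bid, $99.

Zephyr pays $99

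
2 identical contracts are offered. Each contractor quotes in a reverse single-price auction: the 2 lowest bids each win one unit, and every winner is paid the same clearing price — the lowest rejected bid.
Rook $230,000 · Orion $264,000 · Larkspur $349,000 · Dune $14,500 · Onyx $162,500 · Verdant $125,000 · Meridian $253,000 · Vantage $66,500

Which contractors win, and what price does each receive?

Dune, Vantage; each is paid $125,000

Ordering the bids: 14,500 (Dune), 66,500 (Vantage), 125,000 (Verdant), 162,500 (Onyx), …
Lowest 2: Dune, Vantage.
Lowest unsuccessful bid: $125,000 → clearing price.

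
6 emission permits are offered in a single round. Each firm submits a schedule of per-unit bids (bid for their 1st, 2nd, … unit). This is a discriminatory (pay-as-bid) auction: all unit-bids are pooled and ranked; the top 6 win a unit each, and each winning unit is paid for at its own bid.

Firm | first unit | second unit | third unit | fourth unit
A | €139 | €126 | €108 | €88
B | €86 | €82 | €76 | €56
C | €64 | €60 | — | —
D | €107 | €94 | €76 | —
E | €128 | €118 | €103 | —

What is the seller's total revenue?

Pooled unit-bids ranked (top 6): 139 (A-1), 128 (E-1), 126 (A-2), 118 (E-2), 108 (A-3), 107 (D-1)
Next rejected bid: €103 (not a price — pay-as-bid).
Each winning unit pays its own bid.
Revenue = 139 + 128 + 126 + 118 + 108 + 107 = €726.

Total revenue: €726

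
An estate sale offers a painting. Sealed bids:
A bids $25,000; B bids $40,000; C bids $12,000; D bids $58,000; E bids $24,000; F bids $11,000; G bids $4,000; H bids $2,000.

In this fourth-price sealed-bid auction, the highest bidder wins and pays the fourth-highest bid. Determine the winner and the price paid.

Rule: the highest bidder wins and pays the fourth-highest bid.
Bids in order: 58,000 (D) > 40,000 (B) > 25,000 (A) > 24,000 (E) > 12,000 (C) > 11,000 (F) > …
D is highest; pays the fourth-highest bid, $24,000.

D pays $24,000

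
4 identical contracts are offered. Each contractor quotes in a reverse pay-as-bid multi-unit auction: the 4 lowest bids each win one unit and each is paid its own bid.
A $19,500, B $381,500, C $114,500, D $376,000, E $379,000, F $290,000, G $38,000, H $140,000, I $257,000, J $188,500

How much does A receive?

Ordering the bids: 19,500 (A), 38,000 (G), 114,500 (C), 140,000 (H), 188,500 (J), 257,000 (I), …
Lowest 4: A, G, C, H.
A wins → own bid $19,500.

A is paid $19,500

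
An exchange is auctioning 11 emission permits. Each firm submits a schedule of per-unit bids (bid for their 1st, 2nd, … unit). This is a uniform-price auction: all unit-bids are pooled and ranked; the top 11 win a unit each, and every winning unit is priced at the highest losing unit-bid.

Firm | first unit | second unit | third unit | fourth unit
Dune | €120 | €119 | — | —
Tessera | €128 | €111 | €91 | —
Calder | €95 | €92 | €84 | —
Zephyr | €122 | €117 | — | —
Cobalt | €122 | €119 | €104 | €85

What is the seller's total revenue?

Total revenue: €1,001

All unit-bids, highest first — top 11: 128 (Tessera-1), 122 (Zephyr-1), 122 (Cobalt-1), 120 (Dune-1), 119 (Dune-2), 119 (Cobalt-2), 117 (Zephyr-2), 111 (Tessera-2), 104 (Cobalt-3), 95 (Calder-1), 92 (Calder-2)
Highest rejected unit-bid = €91.
Allocation: Calder 2, Cobalt 3, Dune 2, Tessera 2, Zephyr 2. Every unit priced at €91.
Revenue = 11 × 91 = €1,001.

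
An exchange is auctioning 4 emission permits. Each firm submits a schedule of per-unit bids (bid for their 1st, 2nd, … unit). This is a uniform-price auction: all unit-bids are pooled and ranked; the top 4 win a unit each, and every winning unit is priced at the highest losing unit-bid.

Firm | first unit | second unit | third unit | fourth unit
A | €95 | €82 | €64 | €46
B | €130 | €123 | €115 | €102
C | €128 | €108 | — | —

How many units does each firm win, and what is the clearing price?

All unit-bids, highest first — top 4: 130 (B-1), 128 (C-1), 123 (B-2), 115 (B-3)
First bid not allocated: €108.
Allocation: B 3, C 1.

B 3, C 1; clearing price €108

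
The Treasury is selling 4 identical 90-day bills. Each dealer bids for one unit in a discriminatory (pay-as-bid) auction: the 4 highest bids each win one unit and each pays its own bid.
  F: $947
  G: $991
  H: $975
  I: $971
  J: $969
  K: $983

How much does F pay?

Bids ranked high→low: 991 (G), 983 (K), 975 (H), 971 (I), 969 (J), 947 (F)
Top 4: G, K, H, I.
F does not win → $0.

F pays $0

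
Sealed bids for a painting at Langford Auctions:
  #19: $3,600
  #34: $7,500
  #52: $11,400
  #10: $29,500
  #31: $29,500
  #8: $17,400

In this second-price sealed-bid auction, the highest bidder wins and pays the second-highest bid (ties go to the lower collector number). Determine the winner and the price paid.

Sorting bids: 29,500 (#10) > 29,500 (#31) > 17,400 (#8) > 11,400 (#52) > 7,500 (#34) > 3,600 (#19)
#10 and #31 tie at $29,500; tie-break gives it to #10.
Second-price: #10 pays #31's bid of $29,500.

#10 pays $29,500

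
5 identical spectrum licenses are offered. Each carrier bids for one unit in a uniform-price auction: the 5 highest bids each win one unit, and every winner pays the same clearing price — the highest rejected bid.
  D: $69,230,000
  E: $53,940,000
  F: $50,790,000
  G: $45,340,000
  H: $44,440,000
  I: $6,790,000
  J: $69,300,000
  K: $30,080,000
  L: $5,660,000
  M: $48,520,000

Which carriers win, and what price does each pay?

Bids ranked high→low: 69,300,000 (J), 69,230,000 (D), 53,940,000 (E), 50,790,000 (F), 48,520,000 (M), 45,340,000 (G), 44,440,000 (H), …
Top 5: J, D, E, F, M.
Clearing price = highest rejected bid = $45,340,000.

J, D, E, F, M; each pays $45,340,000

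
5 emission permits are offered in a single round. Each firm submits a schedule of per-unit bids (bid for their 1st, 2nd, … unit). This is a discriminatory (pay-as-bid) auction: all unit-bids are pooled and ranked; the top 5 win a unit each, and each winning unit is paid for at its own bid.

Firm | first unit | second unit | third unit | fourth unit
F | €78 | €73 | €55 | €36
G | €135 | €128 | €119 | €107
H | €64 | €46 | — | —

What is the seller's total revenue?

Total revenue: €567

Pooled unit-bids ranked (top 5): 135 (G-1), 128 (G-2), 119 (G-3), 107 (G-4), 78 (F-1)
Next rejected bid: €73 (not a price — pay-as-bid).
Each winning unit pays its own bid.
Revenue = 135 + 128 + 119 + 107 + 78 = €567.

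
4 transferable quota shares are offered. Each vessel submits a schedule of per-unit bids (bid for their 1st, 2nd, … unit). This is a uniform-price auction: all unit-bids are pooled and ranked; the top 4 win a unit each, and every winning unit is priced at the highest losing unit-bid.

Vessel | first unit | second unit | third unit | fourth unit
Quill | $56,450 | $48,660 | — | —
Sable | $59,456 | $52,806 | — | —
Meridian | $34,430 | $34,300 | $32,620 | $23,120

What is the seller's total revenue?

Total revenue: $137,720

Merging the schedules and taking the best 4: 59,456 (Sable-1), 56,450 (Quill-1), 52,806 (Sable-2), 48,660 (Quill-2)
The (k+1)-th unit-bid is $34,430.
Allocation: Quill 2, Sable 2. Every unit priced at $34,430.
Revenue = 4 × 34,430 = $137,720.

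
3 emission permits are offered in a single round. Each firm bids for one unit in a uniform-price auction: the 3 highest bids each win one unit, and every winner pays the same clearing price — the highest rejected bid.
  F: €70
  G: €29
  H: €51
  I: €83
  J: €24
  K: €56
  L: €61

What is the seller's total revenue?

Total revenue: €168

Sorting: 83 (I), 70 (F), 61 (L), 56 (K), 51 (H), …
Winners (3 units): I, F, L.
First losing bid is K's €56, which sets the uniform price.
Total revenue = 3 × €56 = €168.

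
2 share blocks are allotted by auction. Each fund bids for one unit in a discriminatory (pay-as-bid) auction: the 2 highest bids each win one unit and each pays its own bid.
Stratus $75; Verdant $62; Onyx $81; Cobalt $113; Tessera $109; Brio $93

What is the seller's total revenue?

Total revenue: $222

Ordering the bids: 113 (Cobalt), 109 (Tessera), 93 (Brio), 81 (Onyx), …
Winners (2 units): Cobalt, Tessera.
Total revenue = 113 + 109 = $222.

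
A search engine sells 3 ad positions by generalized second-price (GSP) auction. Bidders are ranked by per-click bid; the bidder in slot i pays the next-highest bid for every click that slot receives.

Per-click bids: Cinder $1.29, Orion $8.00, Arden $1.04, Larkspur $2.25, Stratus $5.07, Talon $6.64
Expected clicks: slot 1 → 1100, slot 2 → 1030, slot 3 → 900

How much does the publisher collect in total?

Total revenue: $14551.10

Sorting advertisers: $8.00 (Orion) > $6.64 (Talon) > $5.07 (Stratus) > $2.25 (Larkspur) > …
Slot 1: Orion pays $6.64 × 1100 = $7304.00
Slot 2: Talon pays $5.07 × 1030 = $5222.10
Slot 3: Stratus pays $2.25 × 900 = $2025.00
Total = $14551.10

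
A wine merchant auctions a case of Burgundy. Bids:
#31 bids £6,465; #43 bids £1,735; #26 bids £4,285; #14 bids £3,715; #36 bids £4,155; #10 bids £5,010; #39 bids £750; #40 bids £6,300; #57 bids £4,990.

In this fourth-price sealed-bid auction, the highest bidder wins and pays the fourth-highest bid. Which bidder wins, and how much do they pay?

Sorting bids: 6,465 (#31) > 6,300 (#40) > 5,010 (#10) > 4,990 (#57) > 4,285 (#26) > 4,155 (#36) > …
#31 is highest; pays the fourth-highest bid, £4,990.

#31 pays £4,990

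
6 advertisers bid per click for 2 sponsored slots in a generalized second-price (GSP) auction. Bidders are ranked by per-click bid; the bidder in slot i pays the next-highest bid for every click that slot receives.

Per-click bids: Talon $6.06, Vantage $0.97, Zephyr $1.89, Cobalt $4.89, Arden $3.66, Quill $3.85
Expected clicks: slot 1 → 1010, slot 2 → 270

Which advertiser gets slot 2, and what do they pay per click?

Ranked by bid: $6.06 (Talon) > $4.89 (Cobalt) > $3.85 (Quill) > …
Slot 2 goes to the second-ranked bidder, Cobalt, who pays the next bid down: $3.85/click.

Cobalt; $3.85 per click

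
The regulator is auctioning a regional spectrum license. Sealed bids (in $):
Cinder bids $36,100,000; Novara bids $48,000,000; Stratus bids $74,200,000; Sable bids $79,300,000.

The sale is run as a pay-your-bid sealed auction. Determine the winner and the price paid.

Sorting bids: 79,300,000 (Sable) > 74,200,000 (Stratus) > 48,000,000 (Novara) > 36,100,000 (Cinder)
Sable is highest → pays own bid, $79,300,000.

Sable pays $79,300,000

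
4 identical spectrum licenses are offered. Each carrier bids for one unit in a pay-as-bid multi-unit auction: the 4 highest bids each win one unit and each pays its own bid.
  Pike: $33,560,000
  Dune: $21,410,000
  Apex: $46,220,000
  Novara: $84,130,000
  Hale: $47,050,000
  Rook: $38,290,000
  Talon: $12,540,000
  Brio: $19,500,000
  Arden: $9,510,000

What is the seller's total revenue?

Ordering the bids: 84,130,000 (Novara), 47,050,000 (Hale), 46,220,000 (Apex), 38,290,000 (Rook), 33,560,000 (Pike), 21,410,000 (Dune), …
Top 4: Novara, Hale, Apex, Rook.
Total revenue = 84,130,000 + 47,050,000 + 46,220,000 + 38,290,000 = $215,690,000.

Total revenue: $215,690,000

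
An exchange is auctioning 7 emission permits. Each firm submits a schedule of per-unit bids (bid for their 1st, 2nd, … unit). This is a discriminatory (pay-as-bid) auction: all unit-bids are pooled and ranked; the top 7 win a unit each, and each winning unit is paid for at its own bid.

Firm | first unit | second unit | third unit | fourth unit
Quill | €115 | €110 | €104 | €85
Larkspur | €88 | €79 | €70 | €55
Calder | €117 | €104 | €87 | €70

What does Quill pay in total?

Quill pays €329

Merging the schedules and taking the best 7: 117 (Calder-1), 115 (Quill-1), 110 (Quill-2), 104 (Quill-3), 104 (Calder-2), 88 (Larkspur-1), 87 (Calder-3)
Next rejected bid: €85 (not a price — pay-as-bid).
Quill's winning unit-bids: 115 + 110 + 104 = €329.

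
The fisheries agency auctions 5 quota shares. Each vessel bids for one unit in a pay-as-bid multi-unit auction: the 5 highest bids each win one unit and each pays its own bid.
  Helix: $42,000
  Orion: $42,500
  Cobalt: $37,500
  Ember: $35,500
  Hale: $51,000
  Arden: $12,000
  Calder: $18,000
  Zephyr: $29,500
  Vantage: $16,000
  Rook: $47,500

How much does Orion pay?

Ordering the bids: 51,000 (Hale), 47,500 (Rook), 42,500 (Orion), 42,000 (Helix), 37,500 (Cobalt), 35,500 (Ember), 29,500 (Zephyr), …
The 5 highest are Hale, Rook, Orion, Helix, Cobalt.
Orion wins → own bid $42,500.

Orion pays $42,500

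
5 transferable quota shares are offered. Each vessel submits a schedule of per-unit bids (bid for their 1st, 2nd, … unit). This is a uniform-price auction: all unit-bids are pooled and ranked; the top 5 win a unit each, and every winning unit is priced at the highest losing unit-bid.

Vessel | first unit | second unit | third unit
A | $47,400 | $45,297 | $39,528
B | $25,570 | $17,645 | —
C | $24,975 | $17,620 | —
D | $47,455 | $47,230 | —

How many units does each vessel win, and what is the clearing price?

All unit-bids, highest first — top 5: 47,455 (D-1), 47,400 (A-1), 47,230 (D-2), 45,297 (A-2), 39,528 (A-3)
The (k+1)-th unit-bid is $25,570.
Allocation: A 3, D 2.

A 3, D 2; clearing price $25,570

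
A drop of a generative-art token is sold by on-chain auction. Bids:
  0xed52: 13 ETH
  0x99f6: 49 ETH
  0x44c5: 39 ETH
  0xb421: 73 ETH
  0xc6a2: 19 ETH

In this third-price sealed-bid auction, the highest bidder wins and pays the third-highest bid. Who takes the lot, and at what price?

Bids in order: 73 (0xb421) > 49 (0x99f6) > 39 (0x44c5) > 19 (0xc6a2) > 13 (0xed52)
0xb421 wins; payment is bid #3 in the ranking = 39 ETH.

0xb421 pays 39 ETH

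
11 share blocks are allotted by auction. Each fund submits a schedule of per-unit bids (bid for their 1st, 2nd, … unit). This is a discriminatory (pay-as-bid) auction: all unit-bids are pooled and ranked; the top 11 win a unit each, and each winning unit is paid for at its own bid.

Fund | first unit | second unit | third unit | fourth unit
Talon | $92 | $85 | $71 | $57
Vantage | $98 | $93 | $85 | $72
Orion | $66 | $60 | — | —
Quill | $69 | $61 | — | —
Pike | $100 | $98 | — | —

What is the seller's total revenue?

Total revenue: $929

All unit-bids, highest first — top 11: 100 (Pike-1), 98 (Vantage-1), 98 (Pike-2), 93 (Vantage-2), 92 (Talon-1), 85 (Talon-2), 85 (Vantage-3), 72 (Vantage-4), 71 (Talon-3), 69 (Quill-1), 66 (Orion-1)
Next rejected bid: $61 (not a price — pay-as-bid).
Each winning unit pays its own bid.
Revenue = 100 + 98 + 98 + 93 + 92 + 85 + 85 + 72 + 71 + 69 + 66 = $929.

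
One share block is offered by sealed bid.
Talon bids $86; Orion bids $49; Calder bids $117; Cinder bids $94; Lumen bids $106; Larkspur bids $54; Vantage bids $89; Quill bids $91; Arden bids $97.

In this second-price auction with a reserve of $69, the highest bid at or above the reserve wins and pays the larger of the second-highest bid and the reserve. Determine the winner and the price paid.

Calder pays $106

Rule: the highest bid at or above the reserve wins and pays the larger of the second-highest bid and the reserve.
Sorting bids: 117 (Calder) > 106 (Lumen) > 97 (Arden) > 94 (Cinder) > 91 (Quill) > 89 (Vantage) > …
Highest eligible bid: Calder at $117.
max(second-highest $106, reserve $69) = $106; the reserve does not bind.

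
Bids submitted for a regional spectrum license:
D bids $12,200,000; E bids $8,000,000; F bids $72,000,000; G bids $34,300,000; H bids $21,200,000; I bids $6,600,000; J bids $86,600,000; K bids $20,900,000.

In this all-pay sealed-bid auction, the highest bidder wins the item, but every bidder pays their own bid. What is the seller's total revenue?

Bids in order: 86,600,000 (J) > 72,000,000 (F) > 34,300,000 (G) > 21,200,000 (H) > 20,900,000 (K) > 12,200,000 (D) > …
J wins with the top bid; all bids are sunk regardless.
Every bidder forfeits their bid regardless of winning.
Revenue = 12,200,000 + 8,000,000 + 72,000,000 + 34,300,000 + 21,200,000 + 6,600,000 + 86,600,000 + 20,900,000 = $261,800,000.

Total revenue: $261,800,000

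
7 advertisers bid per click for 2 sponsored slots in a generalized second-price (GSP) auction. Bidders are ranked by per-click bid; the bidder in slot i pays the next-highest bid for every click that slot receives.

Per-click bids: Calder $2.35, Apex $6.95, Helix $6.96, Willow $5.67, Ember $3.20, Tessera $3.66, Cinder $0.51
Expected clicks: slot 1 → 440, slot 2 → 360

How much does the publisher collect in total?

Total revenue: $5099.20

Ranked by bid: $6.96 (Helix) > $6.95 (Apex) > $5.67 (Willow) > …
Slot 1: Helix pays $6.95 × 440 = $3058.00
Slot 2: Apex pays $5.67 × 360 = $2041.20
Total = $5099.20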